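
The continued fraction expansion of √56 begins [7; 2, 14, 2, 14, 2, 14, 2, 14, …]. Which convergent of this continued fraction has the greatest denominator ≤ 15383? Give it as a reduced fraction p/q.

List convergents until the denominator exceeds the bound:
a_0 = 7: 7/1  (≤ bound)
a_1 = 2: 15/2  (≤ bound)
a_2 = 14: 217/29  (≤ bound)
a_3 = 2: 449/60  (≤ bound)
a_4 = 14: 6503/869  (≤ bound)
a_5 = 2: 13455/1798  (≤ bound)
a_6 = 14: 194873/26041  (> 15383, stop)

13455/1798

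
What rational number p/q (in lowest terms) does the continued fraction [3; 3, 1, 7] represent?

101/31

Start with 7.
1 + 1/(7/1) = 1 + 1/7 = 8/7
3 + 1/(8/7) = 3 + 7/8 = 31/8
3 + 1/(31/8) = 3 + 8/31 = 101/31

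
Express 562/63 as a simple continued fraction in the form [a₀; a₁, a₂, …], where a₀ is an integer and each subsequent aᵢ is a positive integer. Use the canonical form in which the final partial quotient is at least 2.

⌊562/63⌋ = 8, remainder 58
⌊63/58⌋ = 1, remainder 5
⌊58/5⌋ = 11, remainder 3
⌊5/3⌋ = 1, remainder 2
⌊3/2⌋ = 1, remainder 1
⌊2/1⌋ = 2, remainder 0

[8; 1, 11, 1, 1, 2]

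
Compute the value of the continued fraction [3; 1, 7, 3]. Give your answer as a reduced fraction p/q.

Start with 3.
7 + 1/(3/1) = 7 + 1/3 = 22/3
1 + 1/(22/3) = 1 + 3/22 = 25/22
3 + 1/(25/22) = 3 + 22/25 = 97/25

97/25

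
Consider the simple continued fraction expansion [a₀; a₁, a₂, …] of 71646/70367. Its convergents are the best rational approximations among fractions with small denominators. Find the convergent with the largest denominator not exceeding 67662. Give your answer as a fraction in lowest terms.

List convergents until the denominator exceeds the bound:
a_0 = 1: 1/1  (≤ bound)
a_1 = 55: 56/55  (≤ bound)
a_2 = 58: 3249/3191  (≤ bound)
a_3 = 7: 22799/22392  (≤ bound)
a_4 = 3: 71646/70367  (> 67662, stop)

22799/22392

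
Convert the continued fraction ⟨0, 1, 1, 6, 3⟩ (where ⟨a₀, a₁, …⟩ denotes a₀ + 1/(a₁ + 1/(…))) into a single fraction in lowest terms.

22/41

a_0 = 0: 0/1
a_1 = 1: 1/1
a_2 = 1: 1/2
a_3 = 6: 7/13
a_4 = 3: 22/41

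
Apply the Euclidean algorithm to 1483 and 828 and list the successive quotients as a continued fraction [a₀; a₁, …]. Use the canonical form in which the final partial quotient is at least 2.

1483 ÷ 828 → quotient 1, remainder 655
828 ÷ 655 → quotient 1, remainder 173
655 ÷ 173 → quotient 3, remainder 136
173 ÷ 136 → quotient 1, remainder 37
136 ÷ 37 → quotient 3, remainder 25
37 ÷ 25 → quotient 1, remainder 12
25 ÷ 12 → quotient 2, remainder 1
12 ÷ 1 → quotient 12, remainder 0

[1; 1, 3, 1, 3, 1, 2, 12]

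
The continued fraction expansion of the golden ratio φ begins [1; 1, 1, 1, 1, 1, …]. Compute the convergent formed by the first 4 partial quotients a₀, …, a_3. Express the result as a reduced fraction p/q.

5/3

Build up convergents one term at a time:
a_0 = 1: 1/1
a_1 = 1: 2/1
a_2 = 1: 3/2
a_3 = 1: 5/3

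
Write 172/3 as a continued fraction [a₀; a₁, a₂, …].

[57; 3]

Repeatedly divide and take the remainder:
⌊172/3⌋ = 57, remainder 1
⌊3/1⌋ = 3, remainder 0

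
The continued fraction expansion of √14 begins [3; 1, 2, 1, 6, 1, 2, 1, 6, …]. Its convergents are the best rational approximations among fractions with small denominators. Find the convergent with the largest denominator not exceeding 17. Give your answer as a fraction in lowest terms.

15/4

a_0 = 3: 3/1  (≤ bound)
a_1 = 1: 4/1  (≤ bound)
a_2 = 2: 11/3  (≤ bound)
a_3 = 1: 15/4  (≤ bound)
a_4 = 6: 101/27  (> 17, stop)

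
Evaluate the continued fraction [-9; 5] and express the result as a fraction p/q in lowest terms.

a_0 = -9: -9/1
a_1 = 5: -44/5

-44/5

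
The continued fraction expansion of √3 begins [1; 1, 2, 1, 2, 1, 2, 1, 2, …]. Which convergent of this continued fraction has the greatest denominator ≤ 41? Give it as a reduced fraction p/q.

71/41

a_0 = 1: 1/1  (≤ bound)
a_1 = 1: 2/1  (≤ bound)
a_2 = 2: 5/3  (≤ bound)
a_3 = 1: 7/4  (≤ bound)
a_4 = 2: 19/11  (≤ bound)
a_5 = 1: 26/15  (≤ bound)
a_6 = 2: 71/41  (≤ bound)
a_7 = 1: 97/56  (> 41, stop)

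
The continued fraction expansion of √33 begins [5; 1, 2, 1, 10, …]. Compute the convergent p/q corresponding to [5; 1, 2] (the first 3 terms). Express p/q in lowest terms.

a_0 = 5: 5/1
a_1 = 1: 6/1
a_2 = 2: 17/3

17/3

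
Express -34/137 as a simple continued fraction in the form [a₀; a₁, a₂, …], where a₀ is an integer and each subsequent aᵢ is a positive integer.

-34 ÷ 137 → quotient -1, remainder 103
137 ÷ 103 → quotient 1, remainder 34
103 ÷ 34 → quotient 3, remainder 1
34 ÷ 1 → quotient 34, remainder 0

[-1; 1, 3, 34]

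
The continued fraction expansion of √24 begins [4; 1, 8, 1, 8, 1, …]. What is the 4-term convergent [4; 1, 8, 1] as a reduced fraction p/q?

49/10

Start with 1.
8 + 1/(1/1) = 8 + 1/1 = 9/1
1 + 1/(9/1) = 1 + 1/9 = 10/9
4 + 1/(10/9) = 4 + 9/10 = 49/10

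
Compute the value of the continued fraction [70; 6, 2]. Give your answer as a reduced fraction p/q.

912/13

Build up convergents one term at a time:
a_0 = 70: 70/1
a_1 = 6: 421/6
a_2 = 2: 912/13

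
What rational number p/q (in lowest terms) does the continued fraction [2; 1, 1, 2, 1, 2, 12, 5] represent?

Work from the innermost term outward:
Start with 5.
12 + 1/(5/1) = 12 + 1/5 = 61/5
2 + 1/(61/5) = 2 + 5/61 = 127/61
1 + 1/(127/61) = 1 + 61/127 = 188/127
2 + 1/(188/127) = 2 + 127/188 = 503/188
1 + 1/(503/188) = 1 + 188/503 = 691/503
1 + 1/(691/503) = 1 + 503/691 = 1194/691
2 + 1/(1194/691) = 2 + 691/1194 = 3079/1194

3079/1194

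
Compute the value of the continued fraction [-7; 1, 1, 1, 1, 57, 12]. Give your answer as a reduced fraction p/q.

-22148/3461

a_0 = -7: -7/1
a_1 = 1: -6/1
a_2 = 1: -13/2
a_3 = 1: -19/3
a_4 = 1: -32/5
a_5 = 57: -1843/288
a_6 = 12: -22148/3461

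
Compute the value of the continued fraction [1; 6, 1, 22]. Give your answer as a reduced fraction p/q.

Use the convergent recurrence hₖ = aₖ·hₖ₋₁ + hₖ₋₂ (and likewise for the denominators kₖ):
a_0 = 1: 1/1
a_1 = 6: 7/6
a_2 = 1: 8/7
a_3 = 22: 183/160

183/160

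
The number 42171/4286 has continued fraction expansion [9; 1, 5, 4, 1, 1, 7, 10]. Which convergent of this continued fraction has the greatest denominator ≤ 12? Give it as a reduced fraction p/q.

59/6

a_0 = 9: 9/1  (≤ bound)
a_1 = 1: 10/1  (≤ bound)
a_2 = 5: 59/6  (≤ bound)
a_3 = 4: 246/25  (> 12, stop)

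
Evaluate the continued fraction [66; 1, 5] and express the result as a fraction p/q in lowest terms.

Start with 5.
1 + 1/(5/1) = 1 + 1/5 = 6/5
66 + 1/(6/5) = 66 + 5/6 = 401/6

401/6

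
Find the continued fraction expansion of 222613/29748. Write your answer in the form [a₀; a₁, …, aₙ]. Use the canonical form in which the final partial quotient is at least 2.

222613 ÷ 29748 → quotient 7, remainder 14377
29748 ÷ 14377 → quotient 2, remainder 994
14377 ÷ 994 → quotient 14, remainder 461
994 ÷ 461 → quotient 2, remainder 72
461 ÷ 72 → quotient 6, remainder 29
72 ÷ 29 → quotient 2, remainder 14
29 ÷ 14 → quotient 2, remainder 1
14 ÷ 1 → quotient 14, remainder 0

[7; 2, 14, 2, 6, 2, 2, 14]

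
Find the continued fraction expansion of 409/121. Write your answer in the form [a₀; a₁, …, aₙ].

409 ÷ 121 → quotient 3, remainder 46
121 ÷ 46 → quotient 2, remainder 29
46 ÷ 29 → quotient 1, remainder 17
29 ÷ 17 → quotient 1, remainder 12
17 ÷ 12 → quotient 1, remainder 5
12 ÷ 5 → quotient 2, remainder 2
5 ÷ 2 → quotient 2, remainder 1
2 ÷ 1 → quotient 2, remainder 0

[3; 2, 1, 1, 1, 2, 2, 2]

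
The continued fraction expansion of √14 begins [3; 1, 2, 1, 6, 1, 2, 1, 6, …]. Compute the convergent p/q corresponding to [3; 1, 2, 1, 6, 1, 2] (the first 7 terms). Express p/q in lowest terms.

333/89

a_0 = 3: 3/1
a_1 = 1: 4/1
a_2 = 2: 11/3
a_3 = 1: 15/4
a_4 = 6: 101/27
a_5 = 1: 116/31
a_6 = 2: 333/89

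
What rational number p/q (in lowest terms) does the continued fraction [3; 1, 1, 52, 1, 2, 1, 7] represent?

Work from the innermost term outward:
Start with 7.
1 + 1/(7/1) = 1 + 1/7 = 8/7
2 + 1/(8/7) = 2 + 7/8 = 23/8
1 + 1/(23/8) = 1 + 8/23 = 31/23
52 + 1/(31/23) = 52 + 23/31 = 1635/31
1 + 1/(1635/31) = 1 + 31/1635 = 1666/1635
1 + 1/(1666/1635) = 1 + 1635/1666 = 3301/1666
3 + 1/(3301/1666) = 3 + 1666/3301 = 11569/3301

11569/3301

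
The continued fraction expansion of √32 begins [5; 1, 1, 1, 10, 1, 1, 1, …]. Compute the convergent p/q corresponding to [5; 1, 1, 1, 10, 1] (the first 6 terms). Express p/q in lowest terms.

198/35

Start with 1.
10 + 1/(1/1) = 10 + 1/1 = 11/1
1 + 1/(11/1) = 1 + 1/11 = 12/11
1 + 1/(12/11) = 1 + 11/12 = 23/12
1 + 1/(23/12) = 1 + 12/23 = 35/23
5 + 1/(35/23) = 5 + 23/35 = 198/35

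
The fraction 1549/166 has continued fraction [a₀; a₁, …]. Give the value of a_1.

3

Run the Euclidean algorithm, recording each quotient:
⌊1549/166⌋ = 9, remainder 55
⌊166/55⌋ = 3, remainder 1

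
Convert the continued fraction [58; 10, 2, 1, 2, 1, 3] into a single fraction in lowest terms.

Start with 3.
1 + 1/(3/1) = 1 + 1/3 = 4/3
2 + 1/(4/3) = 2 + 3/4 = 11/4
1 + 1/(11/4) = 1 + 4/11 = 15/11
2 + 1/(15/11) = 2 + 11/15 = 41/15
10 + 1/(41/15) = 10 + 15/41 = 425/41
58 + 1/(425/41) = 58 + 41/425 = 24691/425

24691/425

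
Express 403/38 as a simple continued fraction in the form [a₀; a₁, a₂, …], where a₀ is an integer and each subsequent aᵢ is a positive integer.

403 = 10·38 + 23, so a_0 = 10
38 = 1·23 + 15, so a_1 = 1
23 = 1·15 + 8, so a_2 = 1
15 = 1·8 + 7, so a_3 = 1
8 = 1·7 + 1, so a_4 = 1
7 = 7·1 + 0, so a_5 = 7

[10; 1, 1, 1, 1, 7]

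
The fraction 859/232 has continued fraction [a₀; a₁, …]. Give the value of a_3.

2

859 ÷ 232 → quotient 3, remainder 163
232 ÷ 163 → quotient 1, remainder 69
163 ÷ 69 → quotient 2, remainder 25
69 ÷ 25 → quotient 2, remainder 19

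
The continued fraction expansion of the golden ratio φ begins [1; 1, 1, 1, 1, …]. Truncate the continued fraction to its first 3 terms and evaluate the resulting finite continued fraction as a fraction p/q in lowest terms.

3/2

Start with 1.
1 + 1/(1/1) = 1 + 1/1 = 2/1
1 + 1/(2/1) = 1 + 1/2 = 3/2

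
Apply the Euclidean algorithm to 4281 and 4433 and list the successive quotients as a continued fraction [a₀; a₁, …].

[0; 1, 28, 6, 12, 2]

⌊4281/4433⌋ = 0, remainder 4281
⌊4433/4281⌋ = 1, remainder 152
⌊4281/152⌋ = 28, remainder 25
⌊152/25⌋ = 6, remainder 2
⌊25/2⌋ = 12, remainder 1
⌊2/1⌋ = 2, remainder 0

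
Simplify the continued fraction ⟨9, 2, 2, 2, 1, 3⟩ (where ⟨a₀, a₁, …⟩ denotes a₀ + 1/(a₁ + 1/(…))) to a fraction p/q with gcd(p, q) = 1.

a_0 = 9: 9/1
a_1 = 2: 19/2
a_2 = 2: 47/5
a_3 = 2: 113/12
a_4 = 1: 160/17
a_5 = 3: 593/63

593/63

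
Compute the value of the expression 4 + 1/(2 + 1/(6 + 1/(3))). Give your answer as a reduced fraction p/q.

183/41

Starting at the tail and folding back:
Start with 3.
6 + 1/(3/1) = 6 + 1/3 = 19/3
2 + 1/(19/3) = 2 + 3/19 = 41/19
4 + 1/(41/19) = 4 + 19/41 = 183/41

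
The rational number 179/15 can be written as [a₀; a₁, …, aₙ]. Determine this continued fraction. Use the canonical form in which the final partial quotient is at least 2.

Run the Euclidean algorithm, recording each quotient:
⌊179/15⌋ = 11, remainder 14
⌊15/14⌋ = 1, remainder 1
⌊14/1⌋ = 14, remainder 0

[11; 1, 14]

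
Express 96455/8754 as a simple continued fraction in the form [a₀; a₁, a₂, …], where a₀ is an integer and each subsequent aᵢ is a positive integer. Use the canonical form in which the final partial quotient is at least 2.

⌊96455/8754⌋ = 11, remainder 161
⌊8754/161⌋ = 54, remainder 60
⌊161/60⌋ = 2, remainder 41
⌊60/41⌋ = 1, remainder 19
⌊41/19⌋ = 2, remainder 3
⌊19/3⌋ = 6, remainder 1
⌊3/1⌋ = 3, remainder 0

[11; 54, 2, 1, 2, 6, 3]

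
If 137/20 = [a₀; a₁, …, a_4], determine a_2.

5

137 = 6·20 + 17, so a_0 = 6
20 = 1·17 + 3, so a_1 = 1
17 = 5·3 + 2, so a_2 = 5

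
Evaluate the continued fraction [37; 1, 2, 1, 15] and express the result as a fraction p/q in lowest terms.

2378/63

a_0 = 37: 37/1
a_1 = 1: 38/1
a_2 = 2: 113/3
a_3 = 1: 151/4
a_4 = 15: 2378/63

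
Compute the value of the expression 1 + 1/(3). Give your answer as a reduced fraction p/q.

Build up convergents one term at a time:
a_0 = 1: 1/1
a_1 = 3: 4/3

4/3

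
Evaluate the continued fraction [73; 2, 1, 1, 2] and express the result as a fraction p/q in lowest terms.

Work from the innermost term outward:
Start with 2.
1 + 1/(2/1) = 1 + 1/2 = 3/2
1 + 1/(3/2) = 1 + 2/3 = 5/3
2 + 1/(5/3) = 2 + 3/5 = 13/5
73 + 1/(13/5) = 73 + 5/13 = 954/13

954/13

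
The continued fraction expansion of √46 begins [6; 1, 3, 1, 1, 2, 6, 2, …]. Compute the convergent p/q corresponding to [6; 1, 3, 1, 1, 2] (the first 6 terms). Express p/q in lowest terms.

a_0 = 6: 6/1
a_1 = 1: 7/1
a_2 = 3: 27/4
a_3 = 1: 34/5
a_4 = 1: 61/9
a_5 = 2: 156/23

156/23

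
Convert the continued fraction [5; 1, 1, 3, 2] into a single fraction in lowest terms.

Collapse the nested fraction from the inside out:
Start with 2.
3 + 1/(2/1) = 3 + 1/2 = 7/2
1 + 1/(7/2) = 1 + 2/7 = 9/7
1 + 1/(9/7) = 1 + 7/9 = 16/9
5 + 1/(16/9) = 5 + 9/16 = 89/16

89/16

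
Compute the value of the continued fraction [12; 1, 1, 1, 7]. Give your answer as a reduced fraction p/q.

291/23

a_0 = 12: 12/1
a_1 = 1: 13/1
a_2 = 1: 25/2
a_3 = 1: 38/3
a_4 = 7: 291/23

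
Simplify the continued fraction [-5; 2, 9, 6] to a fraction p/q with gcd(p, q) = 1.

-525/116

Compute successive convergents:
a_0 = -5: -5/1
a_1 = 2: -9/2
a_2 = 9: -86/19
a_3 = 6: -525/116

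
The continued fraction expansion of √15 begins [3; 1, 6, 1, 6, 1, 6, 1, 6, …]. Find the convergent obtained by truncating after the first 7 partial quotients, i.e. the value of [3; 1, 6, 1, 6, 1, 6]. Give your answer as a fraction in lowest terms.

Start with 6.
1 + 1/(6/1) = 1 + 1/6 = 7/6
6 + 1/(7/6) = 6 + 6/7 = 48/7
1 + 1/(48/7) = 1 + 7/48 = 55/48
6 + 1/(55/48) = 6 + 48/55 = 378/55
1 + 1/(378/55) = 1 + 55/378 = 433/378
3 + 1/(433/378) = 3 + 378/433 = 1677/433

1677/433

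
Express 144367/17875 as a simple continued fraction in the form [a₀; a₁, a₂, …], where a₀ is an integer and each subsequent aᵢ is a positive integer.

[8; 13, 13, 6, 1, 14]

⌊144367/17875⌋ = 8, remainder 1367
⌊17875/1367⌋ = 13, remainder 104
⌊1367/104⌋ = 13, remainder 15
⌊104/15⌋ = 6, remainder 14
⌊15/14⌋ = 1, remainder 1
⌊14/1⌋ = 14, remainder 0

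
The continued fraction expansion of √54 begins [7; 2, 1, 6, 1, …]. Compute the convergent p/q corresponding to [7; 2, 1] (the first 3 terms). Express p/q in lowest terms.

22/3

Starting at the tail and folding back:
Start with 1.
2 + 1/(1/1) = 2 + 1/1 = 3/1
7 + 1/(3/1) = 7 + 1/3 = 22/3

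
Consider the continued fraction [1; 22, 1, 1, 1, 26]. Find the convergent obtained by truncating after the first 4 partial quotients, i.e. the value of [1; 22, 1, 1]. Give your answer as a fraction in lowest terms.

Start with 1.
1 + 1/(1/1) = 1 + 1/1 = 2/1
22 + 1/(2/1) = 22 + 1/2 = 45/2
1 + 1/(45/2) = 1 + 2/45 = 47/45

47/45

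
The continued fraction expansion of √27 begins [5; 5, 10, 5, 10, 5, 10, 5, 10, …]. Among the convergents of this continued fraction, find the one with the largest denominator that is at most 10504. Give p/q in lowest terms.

13775/2651

List convergents until the denominator exceeds the bound:
a_0 = 5: 5/1  (≤ bound)
a_1 = 5: 26/5  (≤ bound)
a_2 = 10: 265/51  (≤ bound)
a_3 = 5: 1351/260  (≤ bound)
a_4 = 10: 13775/2651  (≤ bound)
a_5 = 5: 70226/13515  (> 10504, stop)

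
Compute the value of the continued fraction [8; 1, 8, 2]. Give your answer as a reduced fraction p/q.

169/19

a_0 = 8: 8/1
a_1 = 1: 9/1
a_2 = 8: 80/9
a_3 = 2: 169/19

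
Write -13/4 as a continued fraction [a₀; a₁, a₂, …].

[-4; 1, 3]

-13 = -4·4 + 3, so a_0 = -4
4 = 1·3 + 1, so a_1 = 1
3 = 3·1 + 0, so a_2 = 3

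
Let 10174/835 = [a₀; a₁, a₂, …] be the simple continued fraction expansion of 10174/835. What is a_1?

Apply division with remainder until the remainder is 0:
10174 = 12·835 + 154, so a_0 = 12
835 = 5·154 + 65, so a_1 = 5

5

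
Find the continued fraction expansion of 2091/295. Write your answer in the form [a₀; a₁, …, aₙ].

2091 = 7·295 + 26, so a_0 = 7
295 = 11·26 + 9, so a_1 = 11
26 = 2·9 + 8, so a_2 = 2
9 = 1·8 + 1, so a_3 = 1
8 = 8·1 + 0, so a_4 = 8

[7; 11, 2, 1, 8]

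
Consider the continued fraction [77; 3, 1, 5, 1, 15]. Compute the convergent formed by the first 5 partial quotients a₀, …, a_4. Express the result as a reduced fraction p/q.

2086/27

Build up convergents one term at a time:
a_0 = 77: 77/1
a_1 = 3: 232/3
a_2 = 1: 309/4
a_3 = 5: 1777/23
a_4 = 1: 2086/27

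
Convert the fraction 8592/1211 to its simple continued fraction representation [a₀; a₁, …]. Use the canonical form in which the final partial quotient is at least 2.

[7; 10, 1, 1, 7, 1, 2, 2]

⌊8592/1211⌋ = 7, remainder 115
⌊1211/115⌋ = 10, remainder 61
⌊115/61⌋ = 1, remainder 54
⌊61/54⌋ = 1, remainder 7
⌊54/7⌋ = 7, remainder 5
⌊7/5⌋ = 1, remainder 2
⌊5/2⌋ = 2, remainder 1
⌊2/1⌋ = 2, remainder 0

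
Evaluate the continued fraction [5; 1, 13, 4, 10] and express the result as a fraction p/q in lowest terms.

Start with 10.
4 + 1/(10/1) = 4 + 1/10 = 41/10
13 + 1/(41/10) = 13 + 10/41 = 543/41
1 + 1/(543/41) = 1 + 41/543 = 584/543
5 + 1/(584/543) = 5 + 543/584 = 3463/584

3463/584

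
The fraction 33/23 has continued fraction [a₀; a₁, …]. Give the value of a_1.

2

33 = 1·23 + 10, so a_0 = 1
23 = 2·10 + 3, so a_1 = 2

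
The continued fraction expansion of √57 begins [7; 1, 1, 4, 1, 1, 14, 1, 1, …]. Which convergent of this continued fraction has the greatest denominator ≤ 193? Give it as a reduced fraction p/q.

List convergents until the denominator exceeds the bound:
a_0 = 7: 7/1  (≤ bound)
a_1 = 1: 8/1  (≤ bound)
a_2 = 1: 15/2  (≤ bound)
a_3 = 4: 68/9  (≤ bound)
a_4 = 1: 83/11  (≤ bound)
a_5 = 1: 151/20  (≤ bound)
a_6 = 14: 2197/291  (> 193, stop)

151/20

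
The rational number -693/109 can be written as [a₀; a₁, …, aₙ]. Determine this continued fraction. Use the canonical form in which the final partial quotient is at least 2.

Repeatedly divide and take the remainder:
-693 = -7·109 + 70, so a_0 = -7
109 = 1·70 + 39, so a_1 = 1
70 = 1·39 + 31, so a_2 = 1
39 = 1·31 + 8, so a_3 = 1
31 = 3·8 + 7, so a_4 = 3
8 = 1·7 + 1, so a_5 = 1
7 = 7·1 + 0, so a_6 = 7

[-7; 1, 1, 1, 3, 1, 7]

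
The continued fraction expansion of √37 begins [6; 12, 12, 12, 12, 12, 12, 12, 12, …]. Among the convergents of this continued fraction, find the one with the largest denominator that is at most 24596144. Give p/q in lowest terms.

18798954/3090529

a_0 = 6: 6/1  (≤ bound)
a_1 = 12: 73/12  (≤ bound)
a_2 = 12: 882/145  (≤ bound)
a_3 = 12: 10657/1752  (≤ bound)
a_4 = 12: 128766/21169  (≤ bound)
a_5 = 12: 1555849/255780  (≤ bound)
a_6 = 12: 18798954/3090529  (≤ bound)
a_7 = 12: 227143297/37342128  (> 24596144, stop)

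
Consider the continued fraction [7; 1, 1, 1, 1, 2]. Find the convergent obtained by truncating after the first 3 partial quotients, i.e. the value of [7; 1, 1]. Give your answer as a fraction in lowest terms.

Work from the innermost term outward:
Start with 1.
1 + 1/(1/1) = 1 + 1/1 = 2/1
7 + 1/(2/1) = 7 + 1/2 = 15/2

15/2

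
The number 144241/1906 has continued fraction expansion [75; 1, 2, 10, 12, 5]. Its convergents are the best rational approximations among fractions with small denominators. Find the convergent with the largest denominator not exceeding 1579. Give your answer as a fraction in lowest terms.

28379/375

List convergents until the denominator exceeds the bound:
a_0 = 75: 75/1  (≤ bound)
a_1 = 1: 76/1  (≤ bound)
a_2 = 2: 227/3  (≤ bound)
a_3 = 10: 2346/31  (≤ bound)
a_4 = 12: 28379/375  (≤ bound)
a_5 = 5: 144241/1906  (> 1579, stop)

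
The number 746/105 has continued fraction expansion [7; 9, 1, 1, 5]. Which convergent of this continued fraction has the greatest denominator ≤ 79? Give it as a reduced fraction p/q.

135/19

a_0 = 7: 7/1  (≤ bound)
a_1 = 9: 64/9  (≤ bound)
a_2 = 1: 71/10  (≤ bound)
a_3 = 1: 135/19  (≤ bound)
a_4 = 5: 746/105  (> 79, stop)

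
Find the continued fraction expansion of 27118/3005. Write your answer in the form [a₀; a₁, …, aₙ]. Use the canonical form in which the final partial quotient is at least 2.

27118 = 9·3005 + 73, so a_0 = 9
3005 = 41·73 + 12, so a_1 = 41
73 = 6·12 + 1, so a_2 = 6
12 = 12·1 + 0, so a_3 = 12

[9; 41, 6, 12]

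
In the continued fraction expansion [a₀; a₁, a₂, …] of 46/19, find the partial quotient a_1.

Apply division with remainder until the remainder is 0:
⌊46/19⌋ = 2, remainder 8
⌊19/8⌋ = 2, remainder 3

2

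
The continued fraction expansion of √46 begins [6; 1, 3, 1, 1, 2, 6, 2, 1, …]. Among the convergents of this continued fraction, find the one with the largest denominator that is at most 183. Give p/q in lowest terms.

997/147

List convergents until the denominator exceeds the bound:
a_0 = 6: 6/1  (≤ bound)
a_1 = 1: 7/1  (≤ bound)
a_2 = 3: 27/4  (≤ bound)
a_3 = 1: 34/5  (≤ bound)
a_4 = 1: 61/9  (≤ bound)
a_5 = 2: 156/23  (≤ bound)
a_6 = 6: 997/147  (≤ bound)
a_7 = 2: 2150/317  (> 183, stop)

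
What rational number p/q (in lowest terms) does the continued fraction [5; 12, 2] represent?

a_0 = 5: 5/1
a_1 = 12: 61/12
a_2 = 2: 127/25

127/25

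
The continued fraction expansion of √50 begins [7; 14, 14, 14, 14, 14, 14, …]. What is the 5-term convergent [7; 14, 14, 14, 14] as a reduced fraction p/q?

275807/39005

Collapse the nested fraction from the inside out:
Start with 14.
14 + 1/(14/1) = 14 + 1/14 = 197/14
14 + 1/(197/14) = 14 + 14/197 = 2772/197
14 + 1/(2772/197) = 14 + 197/2772 = 39005/2772
7 + 1/(39005/2772) = 7 + 2772/39005 = 275807/39005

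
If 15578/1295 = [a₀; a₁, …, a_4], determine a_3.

⌊15578/1295⌋ = 12, remainder 38
⌊1295/38⌋ = 34, remainder 3
⌊38/3⌋ = 12, remainder 2
⌊3/2⌋ = 1, remainder 1

1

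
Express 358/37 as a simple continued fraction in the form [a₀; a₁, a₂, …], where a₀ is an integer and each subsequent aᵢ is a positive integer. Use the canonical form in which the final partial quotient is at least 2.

[9; 1, 2, 12]

Repeatedly divide and take the remainder:
⌊358/37⌋ = 9, remainder 25
⌊37/25⌋ = 1, remainder 12
⌊25/12⌋ = 2, remainder 1
⌊12/1⌋ = 12, remainder 0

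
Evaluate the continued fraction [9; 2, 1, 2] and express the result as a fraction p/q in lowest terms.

Build up convergents one term at a time:
a_0 = 9: 9/1
a_1 = 2: 19/2
a_2 = 1: 28/3
a_3 = 2: 75/8

75/8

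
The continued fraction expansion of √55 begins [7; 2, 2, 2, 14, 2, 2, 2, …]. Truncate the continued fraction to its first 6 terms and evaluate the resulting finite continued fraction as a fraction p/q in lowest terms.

2655/358

a_0 = 7: 7/1
a_1 = 2: 15/2
a_2 = 2: 37/5
a_3 = 2: 89/12
a_4 = 14: 1283/173
a_5 = 2: 2655/358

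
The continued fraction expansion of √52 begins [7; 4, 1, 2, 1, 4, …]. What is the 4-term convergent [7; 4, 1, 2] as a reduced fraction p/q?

101/14

Start with 2.
1 + 1/(2/1) = 1 + 1/2 = 3/2
4 + 1/(3/2) = 4 + 2/3 = 14/3
7 + 1/(14/3) = 7 + 3/14 = 101/14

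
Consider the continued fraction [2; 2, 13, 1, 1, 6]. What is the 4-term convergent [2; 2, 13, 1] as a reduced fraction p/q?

72/29

Work from the innermost term outward:
Start with 1.
13 + 1/(1/1) = 13 + 1/1 = 14/1
2 + 1/(14/1) = 2 + 1/14 = 29/14
2 + 1/(29/14) = 2 + 14/29 = 72/29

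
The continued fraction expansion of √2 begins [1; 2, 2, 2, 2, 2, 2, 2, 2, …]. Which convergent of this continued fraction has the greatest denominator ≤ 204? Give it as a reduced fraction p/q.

List convergents until the denominator exceeds the bound:
a_0 = 1: 1/1  (≤ bound)
a_1 = 2: 3/2  (≤ bound)
a_2 = 2: 7/5  (≤ bound)
a_3 = 2: 17/12  (≤ bound)
a_4 = 2: 41/29  (≤ bound)
a_5 = 2: 99/70  (≤ bound)
a_6 = 2: 239/169  (≤ bound)
a_7 = 2: 577/408  (> 204, stop)

239/169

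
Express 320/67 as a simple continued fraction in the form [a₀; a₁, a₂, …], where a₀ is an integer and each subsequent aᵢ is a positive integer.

320 = 4·67 + 52, so a_0 = 4
67 = 1·52 + 15, so a_1 = 1
52 = 3·15 + 7, so a_2 = 3
15 = 2·7 + 1, so a_3 = 2
7 = 7·1 + 0, so a_4 = 7

[4; 1, 3, 2, 7]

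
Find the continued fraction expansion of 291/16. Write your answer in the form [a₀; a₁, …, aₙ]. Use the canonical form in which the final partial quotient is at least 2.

[18; 5, 3]

291 = 18·16 + 3, so a_0 = 18
16 = 5·3 + 1, so a_1 = 5
3 = 3·1 + 0, so a_2 = 3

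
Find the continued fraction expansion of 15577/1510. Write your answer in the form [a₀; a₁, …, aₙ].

Run the Euclidean algorithm, recording each quotient:
15577 ÷ 1510 → quotient 10, remainder 477
1510 ÷ 477 → quotient 3, remainder 79
477 ÷ 79 → quotient 6, remainder 3
79 ÷ 3 → quotient 26, remainder 1
3 ÷ 1 → quotient 3, remainder 0

[10; 3, 6, 26, 3]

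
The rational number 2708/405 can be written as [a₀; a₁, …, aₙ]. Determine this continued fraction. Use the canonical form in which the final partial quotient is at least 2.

[6; 1, 2, 5, 3, 2, 3]

Run the Euclidean algorithm, recording each quotient:
⌊2708/405⌋ = 6, remainder 278
⌊405/278⌋ = 1, remainder 127
⌊278/127⌋ = 2, remainder 24
⌊127/24⌋ = 5, remainder 7
⌊24/7⌋ = 3, remainder 3
⌊7/3⌋ = 2, remainder 1
⌊3/1⌋ = 3, remainder 0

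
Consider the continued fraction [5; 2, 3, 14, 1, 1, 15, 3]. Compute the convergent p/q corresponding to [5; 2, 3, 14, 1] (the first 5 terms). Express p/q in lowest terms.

Start with 1.
14 + 1/(1/1) = 14 + 1/1 = 15/1
3 + 1/(15/1) = 3 + 1/15 = 46/15
2 + 1/(46/15) = 2 + 15/46 = 107/46
5 + 1/(107/46) = 5 + 46/107 = 581/107

581/107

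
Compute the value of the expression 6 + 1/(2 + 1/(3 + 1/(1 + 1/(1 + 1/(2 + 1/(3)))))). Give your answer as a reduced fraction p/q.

895/139

a_0 = 6: 6/1
a_1 = 2: 13/2
a_2 = 3: 45/7
a_3 = 1: 58/9
a_4 = 1: 103/16
a_5 = 2: 264/41
a_6 = 3: 895/139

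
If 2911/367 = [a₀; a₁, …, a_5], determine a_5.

8

2911 = 7·367 + 342, so a_0 = 7
367 = 1·342 + 25, so a_1 = 1
342 = 13·25 + 17, so a_2 = 13
25 = 1·17 + 8, so a_3 = 1
17 = 2·8 + 1, so a_4 = 2
8 = 8·1 + 0, so a_5 = 8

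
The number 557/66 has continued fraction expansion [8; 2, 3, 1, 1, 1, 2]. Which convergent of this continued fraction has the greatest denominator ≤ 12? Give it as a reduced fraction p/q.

76/9

a_0 = 8: 8/1  (≤ bound)
a_1 = 2: 17/2  (≤ bound)
a_2 = 3: 59/7  (≤ bound)
a_3 = 1: 76/9  (≤ bound)
a_4 = 1: 135/16  (> 12, stop)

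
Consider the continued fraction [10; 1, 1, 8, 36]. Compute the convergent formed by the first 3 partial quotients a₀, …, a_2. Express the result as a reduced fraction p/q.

Use the convergent recurrence hₖ = aₖ·hₖ₋₁ + hₖ₋₂ (and likewise for the denominators kₖ):
a_0 = 10: 10/1
a_1 = 1: 11/1
a_2 = 1: 21/2

21/2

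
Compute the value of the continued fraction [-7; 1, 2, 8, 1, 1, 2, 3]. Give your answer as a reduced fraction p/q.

-2876/455

Collapse the nested fraction from the inside out:
Start with 3.
2 + 1/(3/1) = 2 + 1/3 = 7/3
1 + 1/(7/3) = 1 + 3/7 = 10/7
1 + 1/(10/7) = 1 + 7/10 = 17/10
8 + 1/(17/10) = 8 + 10/17 = 146/17
2 + 1/(146/17) = 2 + 17/146 = 309/146
1 + 1/(309/146) = 1 + 146/309 = 455/309
-7 + 1/(455/309) = -7 + 309/455 = -2876/455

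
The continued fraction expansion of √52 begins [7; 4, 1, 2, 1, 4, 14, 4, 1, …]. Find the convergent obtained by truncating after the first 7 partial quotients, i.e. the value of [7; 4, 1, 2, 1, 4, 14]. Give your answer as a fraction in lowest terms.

9223/1279

Build up convergents one term at a time:
a_0 = 7: 7/1
a_1 = 4: 29/4
a_2 = 1: 36/5
a_3 = 2: 101/14
a_4 = 1: 137/19
a_5 = 4: 649/90
a_6 = 14: 9223/1279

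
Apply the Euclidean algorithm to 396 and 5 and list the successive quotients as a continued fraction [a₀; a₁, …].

[79; 5]

396 = 79·5 + 1, so a_0 = 79
5 = 5·1 + 0, so a_1 = 5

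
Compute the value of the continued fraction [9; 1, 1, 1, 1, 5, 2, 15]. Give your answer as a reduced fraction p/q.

9059/943

Start with 15.
2 + 1/(15/1) = 2 + 1/15 = 31/15
5 + 1/(31/15) = 5 + 15/31 = 170/31
1 + 1/(170/31) = 1 + 31/170 = 201/170
1 + 1/(201/170) = 1 + 170/201 = 371/201
1 + 1/(371/201) = 1 + 201/371 = 572/371
1 + 1/(572/371) = 1 + 371/572 = 943/572
9 + 1/(943/572) = 9 + 572/943 = 9059/943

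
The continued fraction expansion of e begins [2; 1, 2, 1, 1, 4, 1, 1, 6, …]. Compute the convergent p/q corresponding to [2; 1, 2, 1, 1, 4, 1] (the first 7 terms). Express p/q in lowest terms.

a_0 = 2: 2/1
a_1 = 1: 3/1
a_2 = 2: 8/3
a_3 = 1: 11/4
a_4 = 1: 19/7
a_5 = 4: 87/32
a_6 = 1: 106/39

106/39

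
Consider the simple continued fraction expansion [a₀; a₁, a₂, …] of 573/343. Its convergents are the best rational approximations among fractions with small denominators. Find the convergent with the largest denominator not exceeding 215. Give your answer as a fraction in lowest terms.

a_0 = 1: 1/1  (≤ bound)
a_1 = 1: 2/1  (≤ bound)
a_2 = 2: 5/3  (≤ bound)
a_3 = 28: 142/85  (≤ bound)
a_4 = 4: 573/343  (> 215, stop)

142/85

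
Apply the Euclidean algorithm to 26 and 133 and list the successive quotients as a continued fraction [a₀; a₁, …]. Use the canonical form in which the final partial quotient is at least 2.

[0; 5, 8, 1, 2]

26 ÷ 133 → quotient 0, remainder 26
133 ÷ 26 → quotient 5, remainder 3
26 ÷ 3 → quotient 8, remainder 2
3 ÷ 2 → quotient 1, remainder 1
2 ÷ 1 → quotient 2, remainder 0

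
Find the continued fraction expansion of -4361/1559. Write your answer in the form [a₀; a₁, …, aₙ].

-4361 ÷ 1559 → quotient -3, remainder 316
1559 ÷ 316 → quotient 4, remainder 295
316 ÷ 295 → quotient 1, remainder 21
295 ÷ 21 → quotient 14, remainder 1
21 ÷ 1 → quotient 21, remainder 0

[-3; 4, 1, 14, 21]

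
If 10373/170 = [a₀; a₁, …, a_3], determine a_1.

Repeatedly divide and take the remainder:
⌊10373/170⌋ = 61, remainder 3
⌊170/3⌋ = 56, remainder 2

56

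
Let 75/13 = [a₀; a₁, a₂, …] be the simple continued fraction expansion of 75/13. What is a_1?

1

⌊75/13⌋ = 5, remainder 10
⌊13/10⌋ = 1, remainder 3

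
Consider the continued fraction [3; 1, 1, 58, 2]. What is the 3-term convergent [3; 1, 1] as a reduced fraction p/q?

Compute successive convergents:
a_0 = 3: 3/1
a_1 = 1: 4/1
a_2 = 1: 7/2

7/2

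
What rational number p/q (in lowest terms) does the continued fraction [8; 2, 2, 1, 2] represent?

Start with 2.
1 + 1/(2/1) = 1 + 1/2 = 3/2
2 + 1/(3/2) = 2 + 2/3 = 8/3
2 + 1/(8/3) = 2 + 3/8 = 19/8
8 + 1/(19/8) = 8 + 8/19 = 160/19

160/19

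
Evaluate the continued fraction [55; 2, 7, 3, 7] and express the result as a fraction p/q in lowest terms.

Use the convergent recurrence hₖ = aₖ·hₖ₋₁ + hₖ₋₂ (and likewise for the denominators kₖ):
a_0 = 55: 55/1
a_1 = 2: 111/2
a_2 = 7: 832/15
a_3 = 3: 2607/47
a_4 = 7: 19081/344

19081/344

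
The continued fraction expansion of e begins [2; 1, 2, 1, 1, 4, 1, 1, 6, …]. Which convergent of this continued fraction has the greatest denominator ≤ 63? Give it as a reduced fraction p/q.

a_0 = 2: 2/1  (≤ bound)
a_1 = 1: 3/1  (≤ bound)
a_2 = 2: 8/3  (≤ bound)
a_3 = 1: 11/4  (≤ bound)
a_4 = 1: 19/7  (≤ bound)
a_5 = 4: 87/32  (≤ bound)
a_6 = 1: 106/39  (≤ bound)
a_7 = 1: 193/71  (> 63, stop)

106/39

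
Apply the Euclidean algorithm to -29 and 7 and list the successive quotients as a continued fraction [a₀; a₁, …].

-29 = -5·7 + 6, so a_0 = -5
7 = 1·6 + 1, so a_1 = 1
6 = 6·1 + 0, so a_2 = 6

[-5; 1, 6]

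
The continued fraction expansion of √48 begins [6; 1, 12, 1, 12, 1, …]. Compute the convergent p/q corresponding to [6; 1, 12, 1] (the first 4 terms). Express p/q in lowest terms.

97/14

a_0 = 6: 6/1
a_1 = 1: 7/1
a_2 = 12: 90/13
a_3 = 1: 97/14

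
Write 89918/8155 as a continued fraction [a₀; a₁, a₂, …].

[11; 38, 3, 2, 30]

Apply division with remainder until the remainder is 0:
89918 = 11·8155 + 213, so a_0 = 11
8155 = 38·213 + 61, so a_1 = 38
213 = 3·61 + 30, so a_2 = 3
61 = 2·30 + 1, so a_3 = 2
30 = 30·1 + 0, so a_4 = 30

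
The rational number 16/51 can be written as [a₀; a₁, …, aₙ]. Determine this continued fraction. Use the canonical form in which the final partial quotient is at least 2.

[0; 3, 5, 3]

16 ÷ 51 → quotient 0, remainder 16
51 ÷ 16 → quotient 3, remainder 3
16 ÷ 3 → quotient 5, remainder 1
3 ÷ 1 → quotient 3, remainder 0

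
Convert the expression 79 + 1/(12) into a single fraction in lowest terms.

949/12

a_0 = 79: 79/1
a_1 = 12: 949/12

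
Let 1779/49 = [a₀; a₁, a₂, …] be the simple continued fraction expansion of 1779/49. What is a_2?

3

1779 ÷ 49 → quotient 36, remainder 15
49 ÷ 15 → quotient 3, remainder 4
15 ÷ 4 → quotient 3, remainder 3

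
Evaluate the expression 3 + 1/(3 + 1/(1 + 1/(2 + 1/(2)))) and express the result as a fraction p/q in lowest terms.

Start with 2.
2 + 1/(2/1) = 2 + 1/2 = 5/2
1 + 1/(5/2) = 1 + 2/5 = 7/5
3 + 1/(7/5) = 3 + 5/7 = 26/7
3 + 1/(26/7) = 3 + 7/26 = 85/26

85/26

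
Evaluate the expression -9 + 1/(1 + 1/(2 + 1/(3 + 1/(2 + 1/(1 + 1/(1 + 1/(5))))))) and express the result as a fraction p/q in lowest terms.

-2599/313

Start with 5.
1 + 1/(5/1) = 1 + 1/5 = 6/5
1 + 1/(6/5) = 1 + 5/6 = 11/6
2 + 1/(11/6) = 2 + 6/11 = 28/11
3 + 1/(28/11) = 3 + 11/28 = 95/28
2 + 1/(95/28) = 2 + 28/95 = 218/95
1 + 1/(218/95) = 1 + 95/218 = 313/218
-9 + 1/(313/218) = -9 + 218/313 = -2599/313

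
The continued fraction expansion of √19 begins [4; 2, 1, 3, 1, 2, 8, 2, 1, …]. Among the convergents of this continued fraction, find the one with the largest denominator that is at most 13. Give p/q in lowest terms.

48/11

a_0 = 4: 4/1  (≤ bound)
a_1 = 2: 9/2  (≤ bound)
a_2 = 1: 13/3  (≤ bound)
a_3 = 3: 48/11  (≤ bound)
a_4 = 1: 61/14  (> 13, stop)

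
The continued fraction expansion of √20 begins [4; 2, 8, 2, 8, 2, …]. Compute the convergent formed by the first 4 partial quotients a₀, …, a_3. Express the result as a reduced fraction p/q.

Start with 2.
8 + 1/(2/1) = 8 + 1/2 = 17/2
2 + 1/(17/2) = 2 + 2/17 = 36/17
4 + 1/(36/17) = 4 + 17/36 = 161/36

161/36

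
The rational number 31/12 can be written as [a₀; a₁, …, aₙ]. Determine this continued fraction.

31 = 2·12 + 7, so a_0 = 2
12 = 1·7 + 5, so a_1 = 1
7 = 1·5 + 2, so a_2 = 1
5 = 2·2 + 1, so a_3 = 2
2 = 2·1 + 0, so a_4 = 2

[2; 1, 1, 2, 2]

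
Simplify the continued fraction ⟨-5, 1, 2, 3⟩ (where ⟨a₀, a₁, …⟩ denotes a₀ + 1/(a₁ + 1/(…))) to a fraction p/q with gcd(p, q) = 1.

a_0 = -5: -5/1
a_1 = 1: -4/1
a_2 = 2: -13/3
a_3 = 3: -43/10

-43/10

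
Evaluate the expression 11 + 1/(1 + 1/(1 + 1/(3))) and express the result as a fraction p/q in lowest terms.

81/7

Collapse the nested fraction from the inside out:
Start with 3.
1 + 1/(3/1) = 1 + 1/3 = 4/3
1 + 1/(4/3) = 1 + 3/4 = 7/4
11 + 1/(7/4) = 11 + 4/7 = 81/7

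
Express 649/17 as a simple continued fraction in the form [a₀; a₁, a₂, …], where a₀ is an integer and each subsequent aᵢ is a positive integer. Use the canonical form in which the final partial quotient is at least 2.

Apply division with remainder until the remainder is 0:
⌊649/17⌋ = 38, remainder 3
⌊17/3⌋ = 5, remainder 2
⌊3/2⌋ = 1, remainder 1
⌊2/1⌋ = 2, remainder 0

[38; 5, 1, 2]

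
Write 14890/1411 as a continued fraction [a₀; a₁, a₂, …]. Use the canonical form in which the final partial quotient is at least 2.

[10; 1, 1, 4, 4, 3, 1, 8]

14890 ÷ 1411 → quotient 10, remainder 780
1411 ÷ 780 → quotient 1, remainder 631
780 ÷ 631 → quotient 1, remainder 149
631 ÷ 149 → quotient 4, remainder 35
149 ÷ 35 → quotient 4, remainder 9
35 ÷ 9 → quotient 3, remainder 8
9 ÷ 8 → quotient 1, remainder 1
8 ÷ 1 → quotient 8, remainder 0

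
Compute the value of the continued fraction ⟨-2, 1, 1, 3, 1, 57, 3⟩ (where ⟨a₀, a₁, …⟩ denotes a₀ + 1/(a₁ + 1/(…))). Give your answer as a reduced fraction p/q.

-2266/1569

Compute successive convergents:
a_0 = -2: -2/1
a_1 = 1: -1/1
a_2 = 1: -3/2
a_3 = 3: -10/7
a_4 = 1: -13/9
a_5 = 57: -751/520
a_6 = 3: -2266/1569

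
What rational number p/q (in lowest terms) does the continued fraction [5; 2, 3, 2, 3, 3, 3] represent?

3251/598

Compute successive convergents:
a_0 = 5: 5/1
a_1 = 2: 11/2
a_2 = 3: 38/7
a_3 = 2: 87/16
a_4 = 3: 299/55
a_5 = 3: 984/181
a_6 = 3: 3251/598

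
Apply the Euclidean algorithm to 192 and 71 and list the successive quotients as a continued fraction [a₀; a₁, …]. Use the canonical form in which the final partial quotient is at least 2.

[2; 1, 2, 2, 1, 1, 1, 2]

Run the Euclidean algorithm, recording each quotient:
⌊192/71⌋ = 2, remainder 50
⌊71/50⌋ = 1, remainder 21
⌊50/21⌋ = 2, remainder 8
⌊21/8⌋ = 2, remainder 5
⌊8/5⌋ = 1, remainder 3
⌊5/3⌋ = 1, remainder 2
⌊3/2⌋ = 1, remainder 1
⌊2/1⌋ = 2, remainder 0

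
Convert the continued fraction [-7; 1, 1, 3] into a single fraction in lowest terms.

Build up convergents one term at a time:
a_0 = -7: -7/1
a_1 = 1: -6/1
a_2 = 1: -13/2
a_3 = 3: -45/7

-45/7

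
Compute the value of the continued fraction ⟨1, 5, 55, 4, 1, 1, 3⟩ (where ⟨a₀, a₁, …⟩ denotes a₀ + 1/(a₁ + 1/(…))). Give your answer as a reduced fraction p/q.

Compute successive convergents:
a_0 = 1: 1/1
a_1 = 5: 6/5
a_2 = 55: 331/276
a_3 = 4: 1330/1109
a_4 = 1: 1661/1385
a_5 = 1: 2991/2494
a_6 = 3: 10634/8867

10634/8867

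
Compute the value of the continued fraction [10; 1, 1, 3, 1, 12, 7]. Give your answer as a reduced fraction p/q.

Starting at the tail and folding back:
Start with 7.
12 + 1/(7/1) = 12 + 1/7 = 85/7
1 + 1/(85/7) = 1 + 7/85 = 92/85
3 + 1/(92/85) = 3 + 85/92 = 361/92
1 + 1/(361/92) = 1 + 92/361 = 453/361
1 + 1/(453/361) = 1 + 361/453 = 814/453
10 + 1/(814/453) = 10 + 453/814 = 8593/814

8593/814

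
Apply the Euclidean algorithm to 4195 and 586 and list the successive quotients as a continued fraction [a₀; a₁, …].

4195 ÷ 586 → quotient 7, remainder 93
586 ÷ 93 → quotient 6, remainder 28
93 ÷ 28 → quotient 3, remainder 9
28 ÷ 9 → quotient 3, remainder 1
9 ÷ 1 → quotient 9, remainder 0

[7; 6, 3, 3, 9]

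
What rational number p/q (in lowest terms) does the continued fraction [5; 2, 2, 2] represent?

65/12

a_0 = 5: 5/1
a_1 = 2: 11/2
a_2 = 2: 27/5
a_3 = 2: 65/12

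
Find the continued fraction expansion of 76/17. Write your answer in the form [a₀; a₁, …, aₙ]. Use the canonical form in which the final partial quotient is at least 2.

⌊76/17⌋ = 4, remainder 8
⌊17/8⌋ = 2, remainder 1
⌊8/1⌋ = 8, remainder 0

[4; 2, 8]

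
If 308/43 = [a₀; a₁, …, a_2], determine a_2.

308 ÷ 43 → quotient 7, remainder 7
43 ÷ 7 → quotient 6, remainder 1
7 ÷ 1 → quotient 7, remainder 0

7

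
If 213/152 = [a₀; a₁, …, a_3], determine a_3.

30

⌊213/152⌋ = 1, remainder 61
⌊152/61⌋ = 2, remainder 30
⌊61/30⌋ = 2, remainder 1
⌊30/1⌋ = 30, remainder 0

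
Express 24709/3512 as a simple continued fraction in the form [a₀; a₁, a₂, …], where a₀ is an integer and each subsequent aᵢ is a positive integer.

24709 = 7·3512 + 125, so a_0 = 7
3512 = 28·125 + 12, so a_1 = 28
125 = 10·12 + 5, so a_2 = 10
12 = 2·5 + 2, so a_3 = 2
5 = 2·2 + 1, so a_4 = 2
2 = 2·1 + 0, so a_5 = 2

[7; 28, 10, 2, 2, 2]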